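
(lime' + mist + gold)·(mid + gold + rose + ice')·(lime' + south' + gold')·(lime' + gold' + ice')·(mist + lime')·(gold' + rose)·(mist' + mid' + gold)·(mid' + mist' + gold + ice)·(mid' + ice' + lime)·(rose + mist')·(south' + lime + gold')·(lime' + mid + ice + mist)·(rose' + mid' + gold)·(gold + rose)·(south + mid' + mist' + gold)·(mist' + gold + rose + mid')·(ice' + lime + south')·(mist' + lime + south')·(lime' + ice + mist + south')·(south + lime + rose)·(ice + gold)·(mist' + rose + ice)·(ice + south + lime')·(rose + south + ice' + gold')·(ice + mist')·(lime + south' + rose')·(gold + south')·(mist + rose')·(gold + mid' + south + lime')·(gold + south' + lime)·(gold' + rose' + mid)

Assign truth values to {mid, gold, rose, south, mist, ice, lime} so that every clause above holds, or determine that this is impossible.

mid ↦ 0,  gold ↦ 0,  rose ↦ 1,  south ↦ 0,  mist ↦ 1,  ice ↦ 1,  lime ↦ 1

Suppose mist = 1.
The clause (rose) is unit, so rose = 1.
The clause (ice) is unit, so ice = 1.
Suppose lime = 1.
The clause (gold') is unit, so gold = 0.
The clause (mid') is unit, so mid = 0.
The clause (south') is unit, so south = 0.
All clauses are satisfied.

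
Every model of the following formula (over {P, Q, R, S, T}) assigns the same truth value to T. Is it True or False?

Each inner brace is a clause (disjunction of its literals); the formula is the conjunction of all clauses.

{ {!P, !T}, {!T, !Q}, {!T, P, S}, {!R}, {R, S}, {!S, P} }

False

Suppose T = true.
(!P) alone gives P = false.
(!Q) alone gives Q = false.
(S) alone gives S = true.
That conflicts with the unit clause (!S).
So every satisfying assignment has T = False.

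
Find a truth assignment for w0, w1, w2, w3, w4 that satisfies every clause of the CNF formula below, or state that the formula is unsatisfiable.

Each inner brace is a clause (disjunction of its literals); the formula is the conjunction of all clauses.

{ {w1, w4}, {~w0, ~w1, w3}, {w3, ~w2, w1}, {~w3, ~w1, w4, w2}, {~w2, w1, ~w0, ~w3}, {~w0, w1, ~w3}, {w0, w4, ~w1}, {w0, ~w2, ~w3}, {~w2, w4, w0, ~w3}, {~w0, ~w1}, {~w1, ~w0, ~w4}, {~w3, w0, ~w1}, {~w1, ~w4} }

Case w1 = 0:
(w4) alone gives w4 = 1.
Case w3 = 1:
(~w0) alone gives w0 = 0.
(~w2) alone gives w2 = 0.
This assignment satisfies each clause.

w0=0,  w1=0,  w2=0,  w3=1,  w4=1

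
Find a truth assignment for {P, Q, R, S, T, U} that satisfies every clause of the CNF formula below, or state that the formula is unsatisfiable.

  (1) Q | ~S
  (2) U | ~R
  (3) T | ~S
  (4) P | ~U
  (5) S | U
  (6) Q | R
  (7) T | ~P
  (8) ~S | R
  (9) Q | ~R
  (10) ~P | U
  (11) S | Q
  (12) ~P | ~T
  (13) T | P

UNSATISFIABLE

Case Q = 1:
Case U = 1:
From the singleton clause (P), P = 1.
From the singleton clause (T), T = 1.
But (~T) is also a unit clause — contradiction.
That branch fails; take U = 0 instead.
From the singleton clause (~R), R = 0.
From the singleton clause (S), S = 1.
But (~S) is also a unit clause — contradiction.
Both values of U lead to a conflict.
That branch fails; take Q = 0 instead.
From the singleton clause (~S), S = 0.
But (S) is also a unit clause — contradiction.
Both values of Q lead to a conflict.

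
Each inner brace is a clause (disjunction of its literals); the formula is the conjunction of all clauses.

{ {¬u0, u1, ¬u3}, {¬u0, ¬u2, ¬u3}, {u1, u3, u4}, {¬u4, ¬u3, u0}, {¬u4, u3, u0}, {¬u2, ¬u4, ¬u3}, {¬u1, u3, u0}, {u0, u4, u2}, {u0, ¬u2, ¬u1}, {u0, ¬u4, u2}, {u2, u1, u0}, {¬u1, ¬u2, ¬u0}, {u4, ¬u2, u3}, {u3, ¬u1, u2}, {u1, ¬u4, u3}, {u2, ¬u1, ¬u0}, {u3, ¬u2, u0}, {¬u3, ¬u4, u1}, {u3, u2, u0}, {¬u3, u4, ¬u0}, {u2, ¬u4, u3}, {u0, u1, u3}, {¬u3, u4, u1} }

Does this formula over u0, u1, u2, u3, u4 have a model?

Branch on u0: set u0 = False.
Branch on u4: set u4 = False.
From the singleton clause (u2), u2 = True.
From the singleton clause (¬u1), u1 = False.
From the singleton clause (u3), u3 = True.
Now (¬u3) is unsatisfied and unit — conflict.
Undo u4 and try u4 = True.
From the singleton clause (¬u3), u3 = False.
Now (u3) is unsatisfied and unit — conflict.
Both values of u4 lead to a conflict.
Undo u0 and try u0 = True.
Branch on u1: set u1 = True.
From the singleton clause (¬u2), u2 = False.
Now (u2) is unsatisfied and unit — conflict.
Undo u1 and try u1 = False.
From the singleton clause (¬u3), u3 = False.
From the singleton clause (u4), u4 = True.
Now (¬u4) is unsatisfied and unit — conflict.
Both values of u1 lead to a conflict.
Both values of u0 lead to a conflict.
No assignment satisfies every clause.

No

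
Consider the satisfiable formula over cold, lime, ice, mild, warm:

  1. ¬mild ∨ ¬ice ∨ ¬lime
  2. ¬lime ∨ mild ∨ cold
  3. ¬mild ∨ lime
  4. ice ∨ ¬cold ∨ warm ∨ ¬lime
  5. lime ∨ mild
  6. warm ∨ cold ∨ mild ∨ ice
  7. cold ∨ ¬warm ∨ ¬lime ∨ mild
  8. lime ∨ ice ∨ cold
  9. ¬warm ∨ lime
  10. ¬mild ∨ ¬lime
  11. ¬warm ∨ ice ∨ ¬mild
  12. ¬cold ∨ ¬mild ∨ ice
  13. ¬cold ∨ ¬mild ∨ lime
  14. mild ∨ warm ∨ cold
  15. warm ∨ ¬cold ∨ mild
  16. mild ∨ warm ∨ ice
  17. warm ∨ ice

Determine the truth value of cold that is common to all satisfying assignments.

True

Suppose cold = False.
Case lime = False:
The clause (¬mild) is unit, so mild = False.
But (mild) is also a unit clause — contradiction.
So lime must be the other value — set lime = True.
The clause (mild) is unit, so mild = True.
But (¬mild) is also a unit clause — contradiction.
Neither lime = True nor lime = False works.
So every satisfying assignment has cold = True.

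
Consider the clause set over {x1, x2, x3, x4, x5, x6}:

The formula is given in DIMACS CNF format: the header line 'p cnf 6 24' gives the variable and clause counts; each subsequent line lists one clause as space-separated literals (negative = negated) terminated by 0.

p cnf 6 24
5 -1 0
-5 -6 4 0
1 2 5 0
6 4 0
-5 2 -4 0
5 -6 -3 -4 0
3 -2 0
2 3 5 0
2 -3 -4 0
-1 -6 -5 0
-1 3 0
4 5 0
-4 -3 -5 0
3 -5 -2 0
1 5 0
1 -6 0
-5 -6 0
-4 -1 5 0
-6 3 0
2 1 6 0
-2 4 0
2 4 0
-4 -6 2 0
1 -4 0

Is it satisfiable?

Suppose x5 = True.
From the singleton clause (¬x6), x6 = False.
From the singleton clause (x4), x4 = True.
From the singleton clause (x2), x2 = True.
From the singleton clause (x3), x3 = True.
That conflicts with the unit clause (¬x3).
Undo x5 and try x5 = False.
From the singleton clause (¬x1), x1 = False.
That conflicts with the unit clause (x1).
Both values of x5 lead to a conflict.
No assignment satisfies every clause.

No, unsatisfiable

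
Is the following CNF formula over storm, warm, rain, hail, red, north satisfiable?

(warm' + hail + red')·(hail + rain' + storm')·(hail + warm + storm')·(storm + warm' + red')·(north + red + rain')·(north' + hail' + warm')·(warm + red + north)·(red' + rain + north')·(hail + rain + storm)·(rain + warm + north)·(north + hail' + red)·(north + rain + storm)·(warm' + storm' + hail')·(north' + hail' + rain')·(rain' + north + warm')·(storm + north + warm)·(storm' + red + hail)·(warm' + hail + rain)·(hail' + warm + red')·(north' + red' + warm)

Satisfiable

Try warm = 0.
Try hail = 1.
The clause (red') is unit, so red = 0.
The clause (north) is unit, so north = 1.
The clause (rain') is unit, so rain = 0.
All clauses hold; storm can take either value.
A satisfying assignment: storm: 1, warm: 0, rain: 0, hail: 1, red: 0, north: 1.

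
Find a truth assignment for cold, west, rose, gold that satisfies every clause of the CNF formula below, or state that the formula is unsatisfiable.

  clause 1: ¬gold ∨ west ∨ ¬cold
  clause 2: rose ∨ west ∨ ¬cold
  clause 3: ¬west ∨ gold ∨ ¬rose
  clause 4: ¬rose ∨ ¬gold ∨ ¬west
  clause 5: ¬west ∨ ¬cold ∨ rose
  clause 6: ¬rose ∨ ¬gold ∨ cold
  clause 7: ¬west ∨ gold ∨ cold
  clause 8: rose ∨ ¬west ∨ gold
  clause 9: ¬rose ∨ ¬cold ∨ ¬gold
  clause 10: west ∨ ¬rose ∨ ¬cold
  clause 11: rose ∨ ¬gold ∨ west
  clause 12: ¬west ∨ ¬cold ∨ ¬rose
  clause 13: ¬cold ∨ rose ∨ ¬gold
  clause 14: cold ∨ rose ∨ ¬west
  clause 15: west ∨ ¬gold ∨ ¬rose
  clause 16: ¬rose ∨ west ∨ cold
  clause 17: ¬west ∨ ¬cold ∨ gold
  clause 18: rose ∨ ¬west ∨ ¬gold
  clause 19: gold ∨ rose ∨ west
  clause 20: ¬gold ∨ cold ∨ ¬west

Case gold = False:
Case west = False:
Unit clause (rose) forces rose = True.
Unit clause (¬cold) forces cold = False.
But (cold) is also a unit clause — contradiction.
Backtrack on west: now try west = True.
Unit clause (¬rose) forces rose = False.
But (rose) is also a unit clause — contradiction.
Both values of west lead to a conflict.
Backtrack on gold: now try gold = True.
Case west = True:
Unit clause (¬rose) forces rose = False.
But (rose) is also a unit clause — contradiction.
Backtrack on west: now try west = False.
Unit clause (¬cold) forces cold = False.
Unit clause (¬rose) forces rose = False.
But (rose) is also a unit clause — contradiction.
Both values of west lead to a conflict.
Both values of gold lead to a conflict.

UNSATISFIABLE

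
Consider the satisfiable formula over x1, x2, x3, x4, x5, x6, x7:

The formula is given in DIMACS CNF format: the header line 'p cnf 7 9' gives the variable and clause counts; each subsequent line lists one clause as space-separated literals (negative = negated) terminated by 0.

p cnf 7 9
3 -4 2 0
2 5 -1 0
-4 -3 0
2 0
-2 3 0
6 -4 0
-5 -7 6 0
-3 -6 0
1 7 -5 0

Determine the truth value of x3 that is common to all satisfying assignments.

True

Suppose x3 = False.
From the singleton clause (x2), x2 = True.
Now (¬x2) is unsatisfied and unit — conflict.
So every satisfying assignment has x3 = True.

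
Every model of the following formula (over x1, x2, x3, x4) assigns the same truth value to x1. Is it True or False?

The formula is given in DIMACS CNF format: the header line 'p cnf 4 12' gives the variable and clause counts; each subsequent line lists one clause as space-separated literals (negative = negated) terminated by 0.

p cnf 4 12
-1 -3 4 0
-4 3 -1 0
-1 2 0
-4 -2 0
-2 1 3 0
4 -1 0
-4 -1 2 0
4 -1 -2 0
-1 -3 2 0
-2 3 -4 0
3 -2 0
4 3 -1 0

Suppose x1 = True.
Unit clause (x2) forces x2 = True.
Unit clause (¬x4) forces x4 = False.
But (x4) is also a unit clause — contradiction.
So every satisfying assignment has x1 = False.

False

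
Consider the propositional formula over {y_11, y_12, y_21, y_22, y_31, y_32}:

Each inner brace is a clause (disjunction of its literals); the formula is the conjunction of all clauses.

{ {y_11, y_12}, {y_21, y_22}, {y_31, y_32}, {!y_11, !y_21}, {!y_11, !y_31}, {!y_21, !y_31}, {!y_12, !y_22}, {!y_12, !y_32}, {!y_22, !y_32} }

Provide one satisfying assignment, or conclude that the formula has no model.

Branch on y_11: set y_11 = true.
From the singleton clause (!y_21), y_21 = false.
From the singleton clause (y_22), y_22 = true.
From the singleton clause (!y_31), y_31 = false.
From the singleton clause (y_32), y_32 = true.
But (!y_32) is also a unit clause — contradiction.
So y_11 must be the other value — set y_11 = false.
From the singleton clause (y_12), y_12 = true.
From the singleton clause (!y_22), y_22 = false.
From the singleton clause (y_21), y_21 = true.
From the singleton clause (!y_31), y_31 = false.
From the singleton clause (y_32), y_32 = true.
But (!y_32) is also a unit clause — contradiction.
Neither y_11 = true nor y_11 = false works.

UNSATISFIABLE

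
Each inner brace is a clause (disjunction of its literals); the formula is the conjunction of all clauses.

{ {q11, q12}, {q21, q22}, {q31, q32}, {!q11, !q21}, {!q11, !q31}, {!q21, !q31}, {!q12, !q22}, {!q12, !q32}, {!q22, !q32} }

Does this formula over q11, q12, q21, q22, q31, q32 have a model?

Case q11 = true:
From the singleton clause (!q21), q21 = false.
From the singleton clause (q22), q22 = true.
From the singleton clause (!q31), q31 = false.
From the singleton clause (q32), q32 = true.
That conflicts with the unit clause (!q32).
That branch fails; take q11 = false instead.
From the singleton clause (q12), q12 = true.
From the singleton clause (!q22), q22 = false.
From the singleton clause (q21), q21 = true.
From the singleton clause (!q31), q31 = false.
From the singleton clause (q32), q32 = true.
That conflicts with the unit clause (!q32).
Both values of q11 lead to a conflict.
No assignment satisfies every clause.

No, unsatisfiable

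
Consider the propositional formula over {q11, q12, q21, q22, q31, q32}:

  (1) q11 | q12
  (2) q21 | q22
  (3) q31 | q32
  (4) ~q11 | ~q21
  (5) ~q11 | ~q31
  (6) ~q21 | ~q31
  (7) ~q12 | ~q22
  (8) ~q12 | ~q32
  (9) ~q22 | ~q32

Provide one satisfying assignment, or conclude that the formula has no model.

UNSATISFIABLE

Case q11 = 1:
The clause (~q21) is unit, so q21 = 0.
The clause (q22) is unit, so q22 = 1.
The clause (~q31) is unit, so q31 = 0.
The clause (q32) is unit, so q32 = 1.
That conflicts with the unit clause (~q32).
Undo q11 and try q11 = 0.
The clause (q12) is unit, so q12 = 1.
The clause (~q22) is unit, so q22 = 0.
The clause (q21) is unit, so q21 = 1.
The clause (~q31) is unit, so q31 = 0.
The clause (q32) is unit, so q32 = 1.
That conflicts with the unit clause (~q32).
Either choice for q11 ends in contradiction.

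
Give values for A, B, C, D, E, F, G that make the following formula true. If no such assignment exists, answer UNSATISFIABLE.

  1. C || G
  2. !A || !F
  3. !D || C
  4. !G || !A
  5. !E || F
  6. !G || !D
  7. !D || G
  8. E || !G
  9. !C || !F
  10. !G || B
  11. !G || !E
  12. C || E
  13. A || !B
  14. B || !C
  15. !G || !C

Branch on C: set C = true.
The clause (!F) is unit, so F = false.
The clause (!E) is unit, so E = false.
The clause (!G) is unit, so G = false.
The clause (!D) is unit, so D = false.
The clause (B) is unit, so B = true.
The clause (A) is unit, so A = true.
This assignment satisfies each clause.

A=true; B=true; C=true; D=false; E=false; F=false; G=false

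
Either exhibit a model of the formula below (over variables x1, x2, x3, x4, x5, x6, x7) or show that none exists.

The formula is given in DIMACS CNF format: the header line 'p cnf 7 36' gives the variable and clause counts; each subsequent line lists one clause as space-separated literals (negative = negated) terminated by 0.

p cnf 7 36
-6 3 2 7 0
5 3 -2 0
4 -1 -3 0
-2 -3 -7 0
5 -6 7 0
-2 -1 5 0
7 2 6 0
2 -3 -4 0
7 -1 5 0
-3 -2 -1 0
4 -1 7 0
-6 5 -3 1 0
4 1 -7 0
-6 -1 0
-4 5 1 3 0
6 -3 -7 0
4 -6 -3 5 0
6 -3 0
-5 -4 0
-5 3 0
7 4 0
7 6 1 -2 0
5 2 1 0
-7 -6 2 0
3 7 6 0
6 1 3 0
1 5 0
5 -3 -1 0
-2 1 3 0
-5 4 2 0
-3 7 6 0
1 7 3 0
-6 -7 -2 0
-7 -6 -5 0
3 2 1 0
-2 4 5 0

x1=True, x2=False, x3=False, x4=True, x5=False, x6=False, x7=True

Suppose x6 = False.
(¬x3) alone gives x3 = False.
(¬x5) alone gives x5 = False.
(¬x2) alone gives x2 = False.
(x7) alone gives x7 = True.
(x1) alone gives x1 = True.
No clause remains; x4 is free.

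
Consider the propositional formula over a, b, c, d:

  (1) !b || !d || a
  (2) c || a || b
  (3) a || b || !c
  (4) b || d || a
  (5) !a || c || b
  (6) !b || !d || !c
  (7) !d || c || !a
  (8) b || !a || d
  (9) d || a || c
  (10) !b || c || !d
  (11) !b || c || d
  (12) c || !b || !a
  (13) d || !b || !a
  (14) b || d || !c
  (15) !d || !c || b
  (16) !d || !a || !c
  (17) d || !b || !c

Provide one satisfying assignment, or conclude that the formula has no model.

UNSATISFIABLE

Try b = false.
Try c = true.
The clause (a) is unit, so a = true.
The clause (d) is unit, so d = true.
But (!d) is also a unit clause — contradiction.
Backtrack on c: now try c = false.
The clause (a) is unit, so a = true.
But (!a) is also a unit clause — contradiction.
Both values of c lead to a conflict.
Backtrack on b: now try b = true.
Try d = false.
The clause (c) is unit, so c = true.
But (!c) is also a unit clause — contradiction.
Backtrack on d: now try d = true.
The clause (a) is unit, so a = true.
The clause (!c) is unit, so c = false.
But (c) is also a unit clause — contradiction.
Both values of d lead to a conflict.
Both values of b lead to a conflict.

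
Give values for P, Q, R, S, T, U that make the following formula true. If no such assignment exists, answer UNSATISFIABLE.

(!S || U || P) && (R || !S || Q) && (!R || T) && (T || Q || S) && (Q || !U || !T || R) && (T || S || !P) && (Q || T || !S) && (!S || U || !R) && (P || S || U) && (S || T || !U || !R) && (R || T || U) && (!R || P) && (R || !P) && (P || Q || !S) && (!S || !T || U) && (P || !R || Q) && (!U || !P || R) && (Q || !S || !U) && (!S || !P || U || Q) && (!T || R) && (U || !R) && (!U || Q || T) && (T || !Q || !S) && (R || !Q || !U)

Try R = true.
The clause (T) is unit, so T = true.
The clause (P) is unit, so P = true.
The clause (U) is unit, so U = true.
Try Q = false.
The clause (!S) is unit, so S = false.
Every clause now holds.

P=true, Q=false, R=true, S=false, T=true, U=true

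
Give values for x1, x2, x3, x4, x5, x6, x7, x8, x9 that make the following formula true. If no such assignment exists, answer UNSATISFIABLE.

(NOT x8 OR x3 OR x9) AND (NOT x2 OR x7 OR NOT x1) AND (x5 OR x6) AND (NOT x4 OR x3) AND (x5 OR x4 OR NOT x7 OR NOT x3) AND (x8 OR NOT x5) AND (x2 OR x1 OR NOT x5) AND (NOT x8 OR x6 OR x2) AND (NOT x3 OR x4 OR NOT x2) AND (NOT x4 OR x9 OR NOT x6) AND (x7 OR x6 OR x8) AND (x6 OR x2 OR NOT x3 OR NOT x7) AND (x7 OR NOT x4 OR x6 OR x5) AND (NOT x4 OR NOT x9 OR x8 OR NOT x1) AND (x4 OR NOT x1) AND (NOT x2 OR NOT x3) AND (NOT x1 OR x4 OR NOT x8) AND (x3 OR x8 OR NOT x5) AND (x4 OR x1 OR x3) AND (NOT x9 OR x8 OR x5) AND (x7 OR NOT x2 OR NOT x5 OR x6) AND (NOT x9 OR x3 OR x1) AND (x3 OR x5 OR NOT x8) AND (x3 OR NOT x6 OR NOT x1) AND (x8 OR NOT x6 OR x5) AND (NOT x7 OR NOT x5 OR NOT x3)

x1: false, x2: false, x3: true, x4: false, x5: false, x6: true, x7: false, x8: true, x9: false

Case x5 = false:
Unit clause (x6) forces x6 = true.
Unit clause (x8) forces x8 = true.
Unit clause (x3) forces x3 = true.
Unit clause (NOT x2) forces x2 = false.
Case x4 = false:
Unit clause (NOT x7) forces x7 = false.
Unit clause (NOT x1) forces x1 = false.
Every clause is now satisfied; x9 is unconstrained.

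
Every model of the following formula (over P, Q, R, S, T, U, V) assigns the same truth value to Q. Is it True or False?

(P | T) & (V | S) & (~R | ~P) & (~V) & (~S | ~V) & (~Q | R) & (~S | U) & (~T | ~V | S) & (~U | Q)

Suppose Q = 0.
(~V) alone gives V = 0.
(S) alone gives S = 1.
(U) alone gives U = 1.
That conflicts with the unit clause (~U).
So every satisfying assignment has Q = True.

True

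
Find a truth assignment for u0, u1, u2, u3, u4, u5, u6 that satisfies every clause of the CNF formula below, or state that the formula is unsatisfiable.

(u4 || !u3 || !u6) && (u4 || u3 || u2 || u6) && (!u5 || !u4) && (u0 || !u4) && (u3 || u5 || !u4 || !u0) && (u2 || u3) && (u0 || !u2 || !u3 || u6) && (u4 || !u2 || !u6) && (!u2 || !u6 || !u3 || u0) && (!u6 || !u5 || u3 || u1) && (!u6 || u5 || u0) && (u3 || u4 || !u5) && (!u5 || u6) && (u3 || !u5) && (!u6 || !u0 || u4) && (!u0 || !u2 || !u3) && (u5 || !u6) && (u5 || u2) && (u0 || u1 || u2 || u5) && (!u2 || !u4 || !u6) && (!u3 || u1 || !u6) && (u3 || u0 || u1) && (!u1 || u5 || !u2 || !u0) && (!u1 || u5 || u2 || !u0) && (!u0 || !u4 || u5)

u0=true,  u1=false,  u2=true,  u3=false,  u4=false,  u5=false,  u6=false

Branch on u5: set u5 = false.
(!u6) alone gives u6 = false.
(u2) alone gives u2 = true.
Branch on u0: set u0 = true.
(!u3) alone gives u3 = false.
(!u4) alone gives u4 = false.
(!u1) alone gives u1 = false.
Every clause now holds.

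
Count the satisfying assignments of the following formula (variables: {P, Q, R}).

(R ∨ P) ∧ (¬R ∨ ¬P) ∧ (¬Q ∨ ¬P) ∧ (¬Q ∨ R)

There are 2^3 = 8 truth assignments over (P, Q, R).
Check each against the 4 clauses (columns in the order P, Q, R):
  F F F  ✗ fails (R ∨ P)
  F F T  ✓ satisfies all
  F T F  ✗ fails (R ∨ P)
  F T T  ✓ satisfies all
  T F F  ✓ satisfies all
  T F T  ✗ fails (¬R ∨ ¬P)
  T T F  ✗ fails (¬Q ∨ ¬P)
  T T T  ✗ fails (¬R ∨ ¬P)
3 of the 8 rows are models.

3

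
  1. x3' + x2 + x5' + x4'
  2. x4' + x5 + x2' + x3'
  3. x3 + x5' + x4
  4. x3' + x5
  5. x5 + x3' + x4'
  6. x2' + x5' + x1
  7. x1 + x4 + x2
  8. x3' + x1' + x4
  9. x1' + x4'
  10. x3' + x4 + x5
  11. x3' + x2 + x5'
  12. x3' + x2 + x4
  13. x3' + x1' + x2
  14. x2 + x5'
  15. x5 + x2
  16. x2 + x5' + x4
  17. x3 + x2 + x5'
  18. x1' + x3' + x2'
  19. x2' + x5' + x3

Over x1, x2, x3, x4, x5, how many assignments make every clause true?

There are 2^5 = 32 truth assignments over (x1, x2, x3, x4, x5).
Split on x5. With x5 = 1, the clauses containing x5 are satisfied and x5' drops from the rest; 0 of the 2^4 = 16 assignments to the other variables satisfy what remains.
With x5 = 0, by the same count on the reduced clause set, 3 assignments work.
(One model: x1=F, x2=T, x3=F, x4=F, x5=F.)
Total: 0 + 3 = 3.

3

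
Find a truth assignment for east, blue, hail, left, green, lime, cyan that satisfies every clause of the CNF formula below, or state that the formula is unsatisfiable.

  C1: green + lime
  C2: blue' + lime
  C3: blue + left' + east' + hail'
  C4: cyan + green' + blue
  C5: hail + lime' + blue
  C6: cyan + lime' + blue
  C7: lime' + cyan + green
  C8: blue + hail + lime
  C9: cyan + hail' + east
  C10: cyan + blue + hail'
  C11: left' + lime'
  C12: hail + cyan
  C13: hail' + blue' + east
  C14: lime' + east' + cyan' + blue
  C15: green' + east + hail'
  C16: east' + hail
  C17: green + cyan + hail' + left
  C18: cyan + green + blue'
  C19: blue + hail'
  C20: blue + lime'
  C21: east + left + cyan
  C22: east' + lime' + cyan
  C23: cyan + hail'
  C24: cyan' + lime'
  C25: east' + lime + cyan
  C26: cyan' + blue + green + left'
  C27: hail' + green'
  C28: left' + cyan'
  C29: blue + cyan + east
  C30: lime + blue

UNSATISFIABLE

Try green = 1.
Unit clause (hail') forces hail = 0.
Unit clause (cyan) forces cyan = 1.
Unit clause (east') forces east = 0.
Unit clause (lime') forces lime = 0.
Unit clause (blue') forces blue = 0.
But (blue) is also a unit clause — contradiction.
So green must be the other value — set green = 0.
Unit clause (lime) forces lime = 1.
Unit clause (cyan) forces cyan = 1.
But (cyan') is also a unit clause — contradiction.
Either choice for green ends in contradiction.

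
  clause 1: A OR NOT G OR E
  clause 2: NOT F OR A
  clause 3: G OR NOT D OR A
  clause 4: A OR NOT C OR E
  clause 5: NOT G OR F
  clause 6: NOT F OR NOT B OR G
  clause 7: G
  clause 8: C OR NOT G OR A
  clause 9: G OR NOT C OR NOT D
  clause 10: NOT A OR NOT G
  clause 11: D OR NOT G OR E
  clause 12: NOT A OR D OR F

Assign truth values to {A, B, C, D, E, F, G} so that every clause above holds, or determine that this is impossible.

(G) alone gives G = true.
(F) alone gives F = true.
(A) alone gives A = true.
Now (NOT A) is unsatisfied and unit — conflict.

UNSATISFIABLE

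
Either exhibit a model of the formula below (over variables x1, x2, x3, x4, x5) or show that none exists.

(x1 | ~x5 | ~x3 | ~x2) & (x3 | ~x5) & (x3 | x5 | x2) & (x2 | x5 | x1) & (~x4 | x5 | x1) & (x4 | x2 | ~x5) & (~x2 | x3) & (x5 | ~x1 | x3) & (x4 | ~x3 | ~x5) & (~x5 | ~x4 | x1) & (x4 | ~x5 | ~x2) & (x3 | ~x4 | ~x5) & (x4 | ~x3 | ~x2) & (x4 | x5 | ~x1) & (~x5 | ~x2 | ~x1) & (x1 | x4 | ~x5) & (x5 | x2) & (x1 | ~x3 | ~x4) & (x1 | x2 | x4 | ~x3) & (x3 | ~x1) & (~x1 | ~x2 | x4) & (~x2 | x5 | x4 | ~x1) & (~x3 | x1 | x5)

Try x3 = 1.
Try x4 = 1.
Unit clause (x1) forces x1 = 1.
Try x5 = 0.
Unit clause (x2) forces x2 = 1.
Every clause now holds.

x1 ↦ 1,  x2 ↦ 1,  x3 ↦ 1,  x4 ↦ 1,  x5 ↦ 0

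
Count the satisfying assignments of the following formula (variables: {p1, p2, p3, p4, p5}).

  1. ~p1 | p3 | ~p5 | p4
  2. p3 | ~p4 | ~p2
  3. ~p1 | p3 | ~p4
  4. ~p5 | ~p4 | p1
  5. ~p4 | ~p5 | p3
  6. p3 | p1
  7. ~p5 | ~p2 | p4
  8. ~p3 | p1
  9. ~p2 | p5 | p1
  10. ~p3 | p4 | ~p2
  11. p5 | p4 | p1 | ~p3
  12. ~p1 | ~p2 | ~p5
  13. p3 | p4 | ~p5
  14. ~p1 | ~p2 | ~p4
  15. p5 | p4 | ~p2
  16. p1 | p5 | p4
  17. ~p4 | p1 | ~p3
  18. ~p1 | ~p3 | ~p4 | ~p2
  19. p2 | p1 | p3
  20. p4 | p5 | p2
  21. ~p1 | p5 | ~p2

There are 2^5 = 32 truth assignments over (p1, p2, p3, p4, p5).
Split on p4. With p4 = 1, the clauses containing p4 are satisfied and ~p4 drops from the rest; 2 of the 2^4 = 16 assignments to the other variables satisfy what remains.
With p4 = 0, by the same count on the reduced clause set, 1 assignment works.
(One model: p1=T, p2=F, p3=T, p4=F, p5=T.)
Total: 2 + 1 = 3.

3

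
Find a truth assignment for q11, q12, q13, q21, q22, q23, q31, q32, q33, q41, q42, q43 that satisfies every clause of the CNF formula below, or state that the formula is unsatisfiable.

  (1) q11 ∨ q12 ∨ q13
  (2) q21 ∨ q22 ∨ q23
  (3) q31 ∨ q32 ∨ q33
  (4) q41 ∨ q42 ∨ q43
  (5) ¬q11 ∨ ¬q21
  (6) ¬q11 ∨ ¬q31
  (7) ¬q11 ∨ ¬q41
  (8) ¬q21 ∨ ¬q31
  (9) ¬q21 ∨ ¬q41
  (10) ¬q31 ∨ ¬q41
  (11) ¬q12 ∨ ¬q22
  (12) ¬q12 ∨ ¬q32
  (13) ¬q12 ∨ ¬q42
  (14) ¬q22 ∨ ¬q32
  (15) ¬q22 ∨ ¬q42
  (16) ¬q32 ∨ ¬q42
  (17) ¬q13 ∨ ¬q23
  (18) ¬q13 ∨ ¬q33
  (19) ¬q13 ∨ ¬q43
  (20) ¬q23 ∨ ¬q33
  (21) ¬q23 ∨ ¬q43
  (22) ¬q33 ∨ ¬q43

UNSATISFIABLE

Suppose q11 = False.
Suppose q12 = True.
(¬q22) alone gives q22 = False.
(¬q32) alone gives q32 = False.
(¬q42) alone gives q42 = False.
Suppose q21 = True.
(¬q31) alone gives q31 = False.
(q33) alone gives q33 = True.
(¬q41) alone gives q41 = False.
(q43) alone gives q43 = True.
But (¬q43) is also a unit clause — contradiction.
Undo q21 and try q21 = False.
(q23) alone gives q23 = True.
(¬q13) alone gives q13 = False.
(¬q33) alone gives q33 = False.
(q31) alone gives q31 = True.
(¬q41) alone gives q41 = False.
(q43) alone gives q43 = True.
But (¬q43) is also a unit clause — contradiction.
Both values of q21 lead to a conflict.
Undo q12 and try q12 = False.
(q13) alone gives q13 = True.
(¬q23) alone gives q23 = False.
(¬q33) alone gives q33 = False.
(¬q43) alone gives q43 = False.
Suppose q21 = True.
(¬q31) alone gives q31 = False.
(q32) alone gives q32 = True.
(¬q41) alone gives q41 = False.
(q42) alone gives q42 = True.
But (¬q42) is also a unit clause — contradiction.
Undo q21 and try q21 = False.
(q22) alone gives q22 = True.
(¬q32) alone gives q32 = False.
(q31) alone gives q31 = True.
(¬q41) alone gives q41 = False.
(q42) alone gives q42 = True.
But (¬q42) is also a unit clause — contradiction.
Both values of q21 lead to a conflict.
Both values of q12 lead to a conflict.
Undo q11 and try q11 = True.
(¬q21) alone gives q21 = False.
(¬q31) alone gives q31 = False.
(¬q41) alone gives q41 = False.
Suppose q22 = True.
(¬q12) alone gives q12 = False.
(¬q32) alone gives q32 = False.
(q33) alone gives q33 = True.
(¬q42) alone gives q42 = False.
(q43) alone gives q43 = True.
But (¬q43) is also a unit clause — contradiction.
Undo q22 and try q22 = False.
(q23) alone gives q23 = True.
(¬q13) alone gives q13 = False.
(¬q33) alone gives q33 = False.
(q32) alone gives q32 = True.
(¬q12) alone gives q12 = False.
(¬q42) alone gives q42 = False.
(q43) alone gives q43 = True.
But (¬q43) is also a unit clause — contradiction.
Both values of q22 lead to a conflict.
Both values of q11 lead to a conflict.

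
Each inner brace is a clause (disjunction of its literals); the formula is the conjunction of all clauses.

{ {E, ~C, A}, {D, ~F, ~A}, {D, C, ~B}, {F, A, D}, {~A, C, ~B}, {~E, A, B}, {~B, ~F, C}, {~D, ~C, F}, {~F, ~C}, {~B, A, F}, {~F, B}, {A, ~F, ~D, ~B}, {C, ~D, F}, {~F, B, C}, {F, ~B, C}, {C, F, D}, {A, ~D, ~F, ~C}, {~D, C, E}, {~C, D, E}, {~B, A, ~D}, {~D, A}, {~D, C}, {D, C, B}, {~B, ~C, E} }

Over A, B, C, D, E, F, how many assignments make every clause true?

2

There are 2^6 = 64 truth assignments over (A, B, C, D, E, F).
Split on F. With F = 1, the clauses containing F are satisfied and ~F drops from the rest; 0 of the 2^5 = 32 assignments to the other variables satisfy what remains.
With F = 0, by the same count on the reduced clause set, 2 assignments work.
(One model: A=T, B=F, C=T, D=F, E=T, F=F.)
Total: 0 + 2 = 2.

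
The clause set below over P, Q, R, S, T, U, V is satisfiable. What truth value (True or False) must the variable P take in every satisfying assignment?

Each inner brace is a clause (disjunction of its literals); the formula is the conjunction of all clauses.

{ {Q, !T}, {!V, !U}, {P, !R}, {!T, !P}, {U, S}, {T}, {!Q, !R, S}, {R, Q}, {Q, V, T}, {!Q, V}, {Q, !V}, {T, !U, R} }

Suppose P = true.
(!T) alone gives T = false.
Now (T) is unsatisfied and unit — conflict.
So every satisfying assignment has P = False.

False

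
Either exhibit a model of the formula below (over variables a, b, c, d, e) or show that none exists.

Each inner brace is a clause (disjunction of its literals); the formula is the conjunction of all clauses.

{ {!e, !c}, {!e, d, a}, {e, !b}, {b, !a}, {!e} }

Unit clause (!e) forces e = false.
Unit clause (!b) forces b = false.
Unit clause (!a) forces a = false.
No clause remains; c, d are free.

a: false,  b: false,  c: true,  d: true,  e: false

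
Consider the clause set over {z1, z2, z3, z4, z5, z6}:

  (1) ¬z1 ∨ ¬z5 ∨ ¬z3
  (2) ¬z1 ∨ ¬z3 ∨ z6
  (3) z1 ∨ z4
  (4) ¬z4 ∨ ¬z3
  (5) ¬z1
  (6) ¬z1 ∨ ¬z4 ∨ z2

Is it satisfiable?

Yes, satisfiable

From the singleton clause (¬z1), z1 = False.
From the singleton clause (z4), z4 = True.
From the singleton clause (¬z3), z3 = False.
All clauses hold; z2, z5, z6 can take either value.
A satisfying assignment: z1: False,  z2: True,  z3: False,  z4: True,  z5: False,  z6: True.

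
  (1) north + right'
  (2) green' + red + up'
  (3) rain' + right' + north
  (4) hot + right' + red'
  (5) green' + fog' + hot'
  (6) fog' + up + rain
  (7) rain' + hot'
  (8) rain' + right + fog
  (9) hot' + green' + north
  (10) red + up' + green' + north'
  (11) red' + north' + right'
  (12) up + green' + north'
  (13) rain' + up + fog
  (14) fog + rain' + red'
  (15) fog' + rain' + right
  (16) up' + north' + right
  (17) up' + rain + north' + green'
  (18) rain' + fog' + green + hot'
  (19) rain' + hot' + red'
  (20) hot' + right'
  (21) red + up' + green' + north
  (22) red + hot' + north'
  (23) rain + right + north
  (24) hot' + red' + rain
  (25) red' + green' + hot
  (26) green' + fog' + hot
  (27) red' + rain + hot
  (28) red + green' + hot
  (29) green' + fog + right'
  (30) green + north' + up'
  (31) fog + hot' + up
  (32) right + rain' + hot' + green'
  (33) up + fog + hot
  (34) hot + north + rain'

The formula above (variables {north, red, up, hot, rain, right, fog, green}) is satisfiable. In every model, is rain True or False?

Suppose rain = 0.
Suppose north = 1.
Suppose fog = 0.
Suppose red = 0.
Unit clause (hot') forces hot = 0.
Unit clause (green') forces green = 0.
Unit clause (up') forces up = 0.
That conflicts with the unit clause (up).
Undo red and try red = 1.
Unit clause (right') forces right = 0.
Unit clause (up') forces up = 0.
Unit clause (green') forces green = 0.
Unit clause (hot') forces hot = 0.
That conflicts with the unit clause (hot).
Either choice for red ends in contradiction.
Undo fog and try fog = 1.
Unit clause (up) forces up = 1.
Unit clause (right) forces right = 1.
Unit clause (red') forces red = 0.
Unit clause (green') forces green = 0.
That conflicts with the unit clause (green).
Either choice for fog ends in contradiction.
Undo north and try north = 0.
Unit clause (right') forces right = 0.
That conflicts with the unit clause (right).
Either choice for north ends in contradiction.
So every satisfying assignment has rain = True.

True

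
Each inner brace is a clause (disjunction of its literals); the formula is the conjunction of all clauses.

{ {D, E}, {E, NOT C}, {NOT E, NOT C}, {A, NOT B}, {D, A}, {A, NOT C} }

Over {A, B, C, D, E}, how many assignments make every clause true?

8

There are 2^5 = 32 truth assignments over (A, B, C, D, E).
Split on E. With E = true, the clauses containing E are satisfied and NOT E drops from the rest; 5 of the 2^4 = 16 assignments to the other variables satisfy what remains.
With E = false, by the same count on the reduced clause set, 3 assignments work.
Total: 5 + 3 = 8.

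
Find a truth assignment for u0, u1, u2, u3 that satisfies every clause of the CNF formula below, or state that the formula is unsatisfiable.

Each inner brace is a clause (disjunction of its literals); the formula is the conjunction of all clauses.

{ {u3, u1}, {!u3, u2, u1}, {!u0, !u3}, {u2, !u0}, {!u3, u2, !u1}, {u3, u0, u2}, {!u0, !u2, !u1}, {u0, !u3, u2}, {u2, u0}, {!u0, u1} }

u0=false, u1=false, u2=true, u3=true

Case u3 = true:
(!u0) alone gives u0 = false.
(u2) alone gives u2 = true.
All clauses hold; u1 can take either value.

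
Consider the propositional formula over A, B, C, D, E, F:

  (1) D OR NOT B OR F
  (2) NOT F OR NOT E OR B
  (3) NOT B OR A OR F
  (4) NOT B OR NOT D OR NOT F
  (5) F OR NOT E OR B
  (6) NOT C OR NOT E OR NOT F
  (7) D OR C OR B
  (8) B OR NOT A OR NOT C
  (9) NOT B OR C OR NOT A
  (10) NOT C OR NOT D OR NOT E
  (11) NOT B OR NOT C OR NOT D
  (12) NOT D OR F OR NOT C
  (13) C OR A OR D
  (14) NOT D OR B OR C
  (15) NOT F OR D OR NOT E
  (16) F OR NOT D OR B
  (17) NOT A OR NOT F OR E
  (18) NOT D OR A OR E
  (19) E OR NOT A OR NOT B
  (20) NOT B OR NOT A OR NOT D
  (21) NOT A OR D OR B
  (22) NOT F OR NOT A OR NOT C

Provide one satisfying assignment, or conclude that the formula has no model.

A: false; B: false; C: true; D: false; E: false; F: true

Try D = false.
Try B = false.
The clause (C) is unit, so C = true.
The clause (NOT A) is unit, so A = false.
Try F = true.
The clause (NOT E) is unit, so E = false.
Every clause now holds.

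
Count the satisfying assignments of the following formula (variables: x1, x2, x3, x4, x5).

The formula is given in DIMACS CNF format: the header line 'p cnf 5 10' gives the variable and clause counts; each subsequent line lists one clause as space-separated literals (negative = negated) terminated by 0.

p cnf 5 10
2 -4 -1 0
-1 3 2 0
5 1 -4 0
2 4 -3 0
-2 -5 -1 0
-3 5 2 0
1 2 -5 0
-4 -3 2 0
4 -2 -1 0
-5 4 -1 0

There are 2^5 = 32 truth assignments over (x1, x2, x3, x4, x5).
Split on x4. With x4 = True, the clauses containing x4 are satisfied and ¬x4 drops from the rest; 4 of the 2^4 = 16 assignments to the other variables satisfy what remains.
With x4 = False, by the same count on the reduced clause set, 5 assignments work.
Total: 4 + 5 = 9.

9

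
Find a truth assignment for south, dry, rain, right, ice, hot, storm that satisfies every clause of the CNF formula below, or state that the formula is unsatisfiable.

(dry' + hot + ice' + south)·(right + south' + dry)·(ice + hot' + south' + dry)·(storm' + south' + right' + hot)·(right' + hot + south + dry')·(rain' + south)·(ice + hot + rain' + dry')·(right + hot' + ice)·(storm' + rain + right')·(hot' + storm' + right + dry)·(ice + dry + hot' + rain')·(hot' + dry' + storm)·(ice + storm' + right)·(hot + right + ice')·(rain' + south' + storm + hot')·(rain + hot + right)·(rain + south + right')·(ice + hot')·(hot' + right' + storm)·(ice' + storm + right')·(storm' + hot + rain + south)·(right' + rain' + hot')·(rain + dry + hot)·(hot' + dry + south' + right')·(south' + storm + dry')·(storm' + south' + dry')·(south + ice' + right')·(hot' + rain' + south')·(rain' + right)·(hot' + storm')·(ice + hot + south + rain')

Branch on rain: set rain = 0.
Branch on storm: set storm = 0.
Branch on hot: set hot = 1.
(dry') alone gives dry = 0.
(ice) alone gives ice = 1.
(right') alone gives right = 0.
(south') alone gives south = 0.
All clauses are satisfied.

south ↦ 0; dry ↦ 0; rain ↦ 0; right ↦ 0; ice ↦ 1; hot ↦ 1; storm ↦ 0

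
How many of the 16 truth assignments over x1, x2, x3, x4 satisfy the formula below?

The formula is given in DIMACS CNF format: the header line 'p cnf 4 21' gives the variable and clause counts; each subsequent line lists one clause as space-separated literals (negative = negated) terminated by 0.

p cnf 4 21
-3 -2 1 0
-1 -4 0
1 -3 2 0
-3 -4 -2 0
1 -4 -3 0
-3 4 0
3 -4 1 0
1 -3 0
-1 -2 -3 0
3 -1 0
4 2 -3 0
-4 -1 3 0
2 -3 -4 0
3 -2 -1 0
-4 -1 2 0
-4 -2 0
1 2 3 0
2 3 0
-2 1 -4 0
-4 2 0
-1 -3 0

1

There are 2^4 = 16 truth assignments over (x1, x2, x3, x4).
Check each against the 21 clauses (columns in the order x1, x2, x3, x4):
  F F F F  ✗ fails (x1 ∨ x2 ∨ x3)
  F F F T  ✗ fails (x3 ∨ ¬x4 ∨ x1)
  F F T F  ✗ fails (x1 ∨ ¬x3 ∨ x2)
  F F T T  ✗ fails (x1 ∨ ¬x3 ∨ x2)
  F T F F  ✓ satisfies all
  F T F T  ✗ fails (x3 ∨ ¬x4 ∨ x1)
  F T T F  ✗ fails (¬x3 ∨ ¬x2 ∨ x1)
  F T T T  ✗ fails (¬x3 ∨ ¬x2 ∨ x1)
  T F F F  ✗ fails (x3 ∨ ¬x1)
  T F F T  ✗ fails (¬x1 ∨ ¬x4)
  T F T F  ✗ fails (¬x3 ∨ x4)
  T F T T  ✗ fails (¬x1 ∨ ¬x4)
  T T F F  ✗ fails (x3 ∨ ¬x1)
  T T F T  ✗ fails (¬x1 ∨ ¬x4)
  T T T F  ✗ fails (¬x3 ∨ x4)
  T T T T  ✗ fails (¬x1 ∨ ¬x4)
1 of the 16 rows is a model.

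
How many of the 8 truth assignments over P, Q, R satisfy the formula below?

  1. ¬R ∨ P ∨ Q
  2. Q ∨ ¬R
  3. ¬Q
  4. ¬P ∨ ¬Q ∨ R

2

There are 2^3 = 8 truth assignments over (P, Q, R).
Check each against the 4 clauses (columns in the order P, Q, R):
  F F F  ✓ satisfies all
  F F T  ✗ fails (¬R ∨ P ∨ Q)
  F T F  ✗ fails (¬Q)
  F T T  ✗ fails (¬Q)
  T F F  ✓ satisfies all
  T F T  ✗ fails (Q ∨ ¬R)
  T T F  ✗ fails (¬Q)
  T T T  ✗ fails (¬Q)
2 of the 8 rows are models.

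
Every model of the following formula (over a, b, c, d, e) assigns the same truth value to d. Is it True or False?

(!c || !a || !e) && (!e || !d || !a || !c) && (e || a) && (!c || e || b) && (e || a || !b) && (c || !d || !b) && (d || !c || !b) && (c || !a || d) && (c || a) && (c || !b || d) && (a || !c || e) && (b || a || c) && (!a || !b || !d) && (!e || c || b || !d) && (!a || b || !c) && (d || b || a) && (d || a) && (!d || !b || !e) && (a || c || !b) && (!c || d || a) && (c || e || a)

Suppose d = false.
Unit clause (a) forces a = true.
Unit clause (c) forces c = true.
Unit clause (!e) forces e = false.
Unit clause (b) forces b = true.
That conflicts with the unit clause (!b).
So every satisfying assignment has d = True.

True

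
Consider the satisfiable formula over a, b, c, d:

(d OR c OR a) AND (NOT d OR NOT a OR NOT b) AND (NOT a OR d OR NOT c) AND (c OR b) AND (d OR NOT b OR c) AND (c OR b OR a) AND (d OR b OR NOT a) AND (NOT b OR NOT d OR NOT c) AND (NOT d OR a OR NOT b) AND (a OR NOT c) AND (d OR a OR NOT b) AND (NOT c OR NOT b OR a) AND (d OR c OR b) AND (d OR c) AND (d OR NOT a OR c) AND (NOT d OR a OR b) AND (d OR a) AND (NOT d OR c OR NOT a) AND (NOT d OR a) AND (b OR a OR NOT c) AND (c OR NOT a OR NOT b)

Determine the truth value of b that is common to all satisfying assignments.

False

Suppose b = true.
Case d = false:
Unit clause (c) forces c = true.
Unit clause (NOT a) forces a = false.
But (a) is also a unit clause — contradiction.
So d must be the other value — set d = true.
Unit clause (NOT a) forces a = false.
But (a) is also a unit clause — contradiction.
Both values of d lead to a conflict.
So every satisfying assignment has b = False.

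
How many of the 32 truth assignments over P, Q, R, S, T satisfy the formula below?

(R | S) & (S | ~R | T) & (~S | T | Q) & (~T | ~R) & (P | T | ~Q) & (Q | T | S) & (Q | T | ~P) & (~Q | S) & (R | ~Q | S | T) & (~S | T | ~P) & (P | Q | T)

There are 2^5 = 32 truth assignments over (P, Q, R, S, T).
Split on Q. With Q = 1, the clauses containing Q are satisfied and ~Q drops from the rest; 2 of the 2^4 = 16 assignments to the other variables satisfy what remains.
With Q = 0, by the same count on the reduced clause set, 2 assignments work.
(One model: P=F, Q=F, R=F, S=T, T=T.)
Total: 2 + 2 = 4.

4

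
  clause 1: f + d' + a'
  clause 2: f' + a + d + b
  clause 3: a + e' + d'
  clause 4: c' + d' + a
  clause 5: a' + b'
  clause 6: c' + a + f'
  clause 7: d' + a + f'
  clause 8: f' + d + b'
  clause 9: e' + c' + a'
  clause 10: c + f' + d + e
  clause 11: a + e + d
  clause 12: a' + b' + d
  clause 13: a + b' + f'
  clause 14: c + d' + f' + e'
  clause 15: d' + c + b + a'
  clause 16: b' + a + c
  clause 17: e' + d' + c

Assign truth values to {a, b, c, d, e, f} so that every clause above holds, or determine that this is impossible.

Suppose a = 1.
(b') alone gives b = 0.
Suppose f = 1.
Suppose e = 0.
Suppose c = 1.
Every clause is now satisfied; d is unconstrained.

a=1; b=0; c=1; d=0; e=0; f=1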